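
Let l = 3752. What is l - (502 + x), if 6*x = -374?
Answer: 9937/3 ≈ 3312.3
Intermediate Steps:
x = -187/3 (x = (⅙)*(-374) = -187/3 ≈ -62.333)
l - (502 + x) = 3752 - (502 - 187/3) = 3752 - 1*1319/3 = 3752 - 1319/3 = 9937/3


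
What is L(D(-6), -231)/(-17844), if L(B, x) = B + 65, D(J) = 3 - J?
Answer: -37/8922 ≈ -0.0041471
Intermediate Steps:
L(B, x) = 65 + B
L(D(-6), -231)/(-17844) = (65 + (3 - 1*(-6)))/(-17844) = (65 + (3 + 6))*(-1/17844) = (65 + 9)*(-1/17844) = 74*(-1/17844) = -37/8922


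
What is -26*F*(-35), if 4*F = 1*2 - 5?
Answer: -1365/2 ≈ -682.50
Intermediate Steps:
F = -¾ (F = (1*2 - 5)/4 = (2 - 5)/4 = (¼)*(-3) = -¾ ≈ -0.75000)
-26*F*(-35) = -26*(-¾)*(-35) = (39/2)*(-35) = -1365/2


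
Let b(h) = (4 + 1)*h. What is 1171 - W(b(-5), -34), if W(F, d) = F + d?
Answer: 1230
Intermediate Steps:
b(h) = 5*h
1171 - W(b(-5), -34) = 1171 - (5*(-5) - 34) = 1171 - (-25 - 34) = 1171 - 1*(-59) = 1171 + 59 = 1230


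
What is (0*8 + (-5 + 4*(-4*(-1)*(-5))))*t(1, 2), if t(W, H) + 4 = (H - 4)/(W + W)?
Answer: 425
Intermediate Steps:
t(W, H) = -4 + (-4 + H)/(2*W) (t(W, H) = -4 + (H - 4)/(W + W) = -4 + (-4 + H)/((2*W)) = -4 + (-4 + H)*(1/(2*W)) = -4 + (-4 + H)/(2*W))
(0*8 + (-5 + 4*(-4*(-1)*(-5))))*t(1, 2) = (0*8 + (-5 + 4*(-4*(-1)*(-5))))*((1/2)*(-4 + 2 - 8*1)/1) = (0 + (-5 + 4*(4*(-5))))*((1/2)*1*(-4 + 2 - 8)) = (0 + (-5 + 4*(-20)))*((1/2)*1*(-10)) = (0 + (-5 - 80))*(-5) = (0 - 85)*(-5) = -85*(-5) = 425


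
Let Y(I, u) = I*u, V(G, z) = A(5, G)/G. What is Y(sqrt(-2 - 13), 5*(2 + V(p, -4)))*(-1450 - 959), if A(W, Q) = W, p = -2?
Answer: 12045*I*sqrt(15)/2 ≈ 23325.0*I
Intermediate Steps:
V(G, z) = 5/G
Y(sqrt(-2 - 13), 5*(2 + V(p, -4)))*(-1450 - 959) = (sqrt(-2 - 13)*(5*(2 + 5/(-2))))*(-1450 - 959) = (sqrt(-15)*(5*(2 + 5*(-1/2))))*(-2409) = ((I*sqrt(15))*(5*(2 - 5/2)))*(-2409) = ((I*sqrt(15))*(5*(-1/2)))*(-2409) = ((I*sqrt(15))*(-5/2))*(-2409) = -5*I*sqrt(15)/2*(-2409) = 12045*I*sqrt(15)/2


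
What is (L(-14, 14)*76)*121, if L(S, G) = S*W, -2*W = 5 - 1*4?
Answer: 64372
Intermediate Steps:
W = -½ (W = -(5 - 1*4)/2 = -(5 - 4)/2 = -½*1 = -½ ≈ -0.50000)
L(S, G) = -S/2 (L(S, G) = S*(-½) = -S/2)
(L(-14, 14)*76)*121 = (-½*(-14)*76)*121 = (7*76)*121 = 532*121 = 64372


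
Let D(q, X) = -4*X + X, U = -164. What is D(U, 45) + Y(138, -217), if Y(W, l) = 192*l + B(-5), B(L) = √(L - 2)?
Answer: -41799 + I*√7 ≈ -41799.0 + 2.6458*I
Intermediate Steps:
B(L) = √(-2 + L)
D(q, X) = -3*X
Y(W, l) = 192*l + I*√7 (Y(W, l) = 192*l + √(-2 - 5) = 192*l + √(-7) = 192*l + I*√7)
D(U, 45) + Y(138, -217) = -3*45 + (192*(-217) + I*√7) = -135 + (-41664 + I*√7) = -41799 + I*√7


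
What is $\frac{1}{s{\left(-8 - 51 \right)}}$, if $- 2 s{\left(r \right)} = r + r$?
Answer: $\frac{1}{59} \approx 0.016949$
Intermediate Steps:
$s{\left(r \right)} = - r$ ($s{\left(r \right)} = - \frac{r + r}{2} = - \frac{2 r}{2} = - r$)
$\frac{1}{s{\left(-8 - 51 \right)}} = \frac{1}{\left(-1\right) \left(-8 - 51\right)} = \frac{1}{\left(-1\right) \left(-59\right)} = \frac{1}{59}$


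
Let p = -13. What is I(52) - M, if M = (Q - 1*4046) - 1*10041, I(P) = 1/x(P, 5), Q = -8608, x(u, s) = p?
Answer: 295034/13 ≈ 22695.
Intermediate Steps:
x(u, s) = -13
I(P) = -1/13 (I(P) = 1/(-13) = -1/13)
M = -22695 (M = (-8608 - 1*4046) - 1*10041 = (-8608 - 4046) - 10041 = -12654 - 10041 = -22695)
I(52) - M = -1/13 - 1*(-22695) = -1/13 + 22695 = 295034/13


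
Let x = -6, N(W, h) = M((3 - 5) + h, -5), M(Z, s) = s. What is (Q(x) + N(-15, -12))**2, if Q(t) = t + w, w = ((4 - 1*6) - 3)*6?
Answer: 1681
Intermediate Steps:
N(W, h) = -5
w = -30 (w = ((4 - 6) - 3)*6 = (-2 - 3)*6 = -5*6 = -30)
Q(t) = -30 + t (Q(t) = t - 30 = -30 + t)
(Q(x) + N(-15, -12))**2 = ((-30 - 6) - 5)**2 = (-36 - 5)**2 = (-41)**2 = 1681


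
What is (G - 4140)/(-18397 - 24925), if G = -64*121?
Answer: 5942/21661 ≈ 0.27432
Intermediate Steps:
G = -7744
(G - 4140)/(-18397 - 24925) = (-7744 - 4140)/(-18397 - 24925) = -11884/(-43322) = -11884*(-1/43322) = 5942/21661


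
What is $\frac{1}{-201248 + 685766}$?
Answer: $\frac{1}{484518} \approx 2.0639 \cdot 10^{-6}$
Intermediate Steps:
$\frac{1}{-201248 + 685766} = \frac{1}{484518}$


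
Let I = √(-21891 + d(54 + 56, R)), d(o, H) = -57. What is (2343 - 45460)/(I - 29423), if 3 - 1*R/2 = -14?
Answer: 1268631491/865734877 + 86234*I*√5487/865734877 ≈ 1.4654 + 0.0073784*I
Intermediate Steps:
R = 34 (R = 6 - 2*(-14) = 6 + 28 = 34)
I = 2*I*√5487 (I = √(-21891 - 57) = √(-21948) = 2*I*√5487 ≈ 148.15*I)
(2343 - 45460)/(I - 29423) = (2343 - 45460)/(2*I*√5487 - 29423) = -43117/(-29423 + 2*I*√5487)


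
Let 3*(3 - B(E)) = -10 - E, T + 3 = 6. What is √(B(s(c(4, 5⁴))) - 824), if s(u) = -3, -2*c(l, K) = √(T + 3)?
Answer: 2*I*√1842/3 ≈ 28.612*I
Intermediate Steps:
T = 3 (T = -3 + 6 = 3)
c(l, K) = -√6/2 (c(l, K) = -√(3 + 3)/2 = -√6/2)
B(E) = 19/3 + E/3 (B(E) = 3 - (-10 - E)/3 = 3 + (10/3 + E/3) = 19/3 + E/3)
√(B(s(c(4, 5⁴))) - 824) = √((19/3 + (⅓)*(-3)) - 824) = √((19/3 - 1) - 824) = √(16/3 - 824) = √(-2456/3) = 2*I*√1842/3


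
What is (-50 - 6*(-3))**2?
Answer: 1024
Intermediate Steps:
(-50 - 6*(-3))**2 = (-50 - 3*(-6))**2 = (-50 + 18)**2 = (-32)**2 = 1024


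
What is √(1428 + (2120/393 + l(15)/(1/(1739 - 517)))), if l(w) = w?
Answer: √3052436502/393 ≈ 140.58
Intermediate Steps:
√(1428 + (2120/393 + l(15)/(1/(1739 - 517)))) = √(1428 + (2120/393 + 15/(1/(1739 - 517)))) = √(1428 + (2120*(1/393) + 15/(1/1222))) = √(1428 + (2120/393 + 15/(1/1222))) = √(1428 + (2120/393 + 15*1222)) = √(1428 + (2120/393 + 18330)) = √(1428 + 7205810/393) = √(7767014/393) = √3052436502/393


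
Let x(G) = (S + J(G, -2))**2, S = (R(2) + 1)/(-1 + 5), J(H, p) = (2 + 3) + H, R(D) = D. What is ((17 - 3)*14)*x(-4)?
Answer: 2401/4 ≈ 600.25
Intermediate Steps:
J(H, p) = 5 + H
S = 3/4 (S = (2 + 1)/(-1 + 5) = 3/4 ≈ 0.75000)
x(G) = (23/4 + G)**2 (x(G) = (3/4 + (5 + G))**2 = (23/4 + G)**2)
((17 - 3)*14)*x(-4) = ((17 - 3)*14)*((23 + 4*(-4))**2/16) = (14*14)*((23 - 16)**2/16) = 196*((1/16)*7**2) = 196*((1/16)*49) = 196*(49/16) = 2401/4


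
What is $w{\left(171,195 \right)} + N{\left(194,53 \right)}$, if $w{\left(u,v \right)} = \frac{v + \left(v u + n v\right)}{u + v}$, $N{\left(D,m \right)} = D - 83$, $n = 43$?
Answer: $\frac{27517}{122} \approx 225.55$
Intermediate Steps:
$N{\left(D,m \right)} = -83 + D$
$w{\left(u,v \right)} = \frac{44 v + u v}{u + v}$ ($w{\left(u,v \right)} = \frac{v + \left(v u + 43 v\right)}{u + v} = \frac{v + \left(u v + 43 v\right)}{u + v} = \frac{v + \left(43 v + u v\right)}{u + v} = \frac{44 v + u v}{u + v}$)
$w{\left(171,195 \right)} + N{\left(194,53 \right)} = \frac{195 \left(44 + 171\right)}{171 + 195} + \left(-83 + 194\right) = 195 \cdot \frac{1}{366} \cdot 215 + 111 = \frac{13975}{122} + 111 = \frac{27517}{122}$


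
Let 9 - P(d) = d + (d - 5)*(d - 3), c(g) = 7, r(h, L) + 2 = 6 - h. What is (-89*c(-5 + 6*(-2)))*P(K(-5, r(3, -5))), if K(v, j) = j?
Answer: 0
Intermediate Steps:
r(h, L) = 4 - h (r(h, L) = -2 + (6 - h) = 4 - h)
P(d) = 9 - d - (-5 + d)*(-3 + d) (P(d) = 9 - (d + (d - 5)*(d - 3)) = 9 - (d + (-5 + d)*(-3 + d)) = 9 + (-d - (-5 + d)*(-3 + d)) = 9 - d - (-5 + d)*(-3 + d))
(-89*c(-5 + 6*(-2)))*P(K(-5, r(3, -5))) = (-89*7)*(-6 - (4 - 1*3)² + 7*(4 - 1*3)) = -623*(-6 - (4 - 3)² + 7*(4 - 3)) = -623*(-6 - 1*1² + 7*1) = -623*(-6 - 1*1 + 7) = -623*(-6 - 1 + 7) = -623*0 = 0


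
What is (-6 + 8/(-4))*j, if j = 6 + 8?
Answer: -112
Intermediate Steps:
j = 14
(-6 + 8/(-4))*j = (-6 + 8/(-4))*14 = (-6 + 8*(-1/4))*14 = (-6 - 2)*14 = -8*14 = -112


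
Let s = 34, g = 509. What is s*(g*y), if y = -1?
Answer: -17306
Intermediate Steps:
s*(g*y) = 34*(509*(-1)) = 34*(-509) = -17306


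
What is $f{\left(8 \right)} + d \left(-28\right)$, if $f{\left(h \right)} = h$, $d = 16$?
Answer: $-440$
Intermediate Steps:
$f{\left(8 \right)} + d \left(-28\right) = 8 + 16 \left(-28\right) = 8 - 448 = -440$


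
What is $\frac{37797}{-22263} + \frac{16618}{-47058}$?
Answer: $- \frac{358102960}{174608709} \approx -2.0509$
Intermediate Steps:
$\frac{37797}{-22263} + \frac{16618}{-47058} = 37797 \left(- \frac{1}{22263}\right) + 16618 \left(- \frac{1}{47058}\right) = - \frac{12599}{7421} - \frac{8309}{23529} = - \frac{358102960}{174608709}$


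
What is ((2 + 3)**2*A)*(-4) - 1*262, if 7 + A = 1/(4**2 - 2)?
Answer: 3016/7 ≈ 430.86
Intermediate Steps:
A = -97/14 (A = -7 + 1/(4**2 - 2) = -7 + 1/(16 - 2) = -7 + 1/14 = -97/14 ≈ -6.9286)
((2 + 3)**2*A)*(-4) - 1*262 = ((2 + 3)**2*(-97/14))*(-4) - 1*262 = (5**2*(-97/14))*(-4) - 262 = (25*(-97/14))*(-4) - 262 = -2425/14*(-4) - 262 = 4850/7 - 262 = 3016/7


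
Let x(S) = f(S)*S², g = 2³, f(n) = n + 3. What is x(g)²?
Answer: 495616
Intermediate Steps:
f(n) = 3 + n
g = 8
x(S) = S²*(3 + S) (x(S) = (3 + S)*S² = S²*(3 + S))
x(g)² = (8²*(3 + 8))² = (64*11)² = 704² = 495616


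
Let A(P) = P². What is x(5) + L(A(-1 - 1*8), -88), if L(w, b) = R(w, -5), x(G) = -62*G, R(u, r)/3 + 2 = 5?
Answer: -301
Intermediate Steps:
R(u, r) = 9 (R(u, r) = -6 + 3*5 = -6 + 15 = 9)
L(w, b) = 9
x(5) + L(A(-1 - 1*8), -88) = -62*5 + 9 = -310 + 9 = -301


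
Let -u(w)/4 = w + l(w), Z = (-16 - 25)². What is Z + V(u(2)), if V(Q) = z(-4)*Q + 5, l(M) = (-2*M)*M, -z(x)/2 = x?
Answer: 1878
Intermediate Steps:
z(x) = -2*x
l(M) = -2*M²
Z = 1681 (Z = (-41)² = 1681)
u(w) = -4*w + 8*w² (u(w) = -4*(w - 2*w²) = -4*w + 8*w²)
V(Q) = 5 + 8*Q (V(Q) = (-2*(-4))*Q + 5 = 8*Q + 5 = 5 + 8*Q)
Z + V(u(2)) = 1681 + (5 + 8*(4*2*(-1 + 2*2))) = 1681 + (5 + 8*(4*2*(-1 + 4))) = 1681 + (5 + 8*(4*2*3)) = 1681 + (5 + 8*24) = 1681 + (5 + 192) = 1681 + 197 = 1878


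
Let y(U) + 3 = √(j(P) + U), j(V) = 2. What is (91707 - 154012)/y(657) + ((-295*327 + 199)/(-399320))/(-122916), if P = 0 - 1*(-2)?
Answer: -91743148245577/319038311280 - 12461*√659/130 ≈ -2748.2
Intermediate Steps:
P = 2 (P = 0 + 2 = 2)
y(U) = -3 + √(2 + U)
(91707 - 154012)/y(657) + ((-295*327 + 199)/(-399320))/(-122916) = (91707 - 154012)/(-3 + √(2 + 657)) + ((-295*327 + 199)/(-399320))/(-122916) = -62305/(-3 + √659) + ((-96465 + 199)*(-1/399320))*(-1/122916) = -62305/(-3 + √659) - 96266*(-1/399320)*(-1/122916) = -62305/(-3 + √659) + (48133/199660)*(-1/122916) = -62305/(-3 + √659) - 48133/24541408560 = -48133/24541408560 - 62305/(-3 + √659)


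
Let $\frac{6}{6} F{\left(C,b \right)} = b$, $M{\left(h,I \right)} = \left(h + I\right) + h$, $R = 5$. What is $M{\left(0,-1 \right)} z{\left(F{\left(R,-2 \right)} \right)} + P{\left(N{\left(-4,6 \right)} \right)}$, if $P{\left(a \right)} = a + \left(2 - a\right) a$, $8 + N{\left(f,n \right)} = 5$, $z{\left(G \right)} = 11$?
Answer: $-29$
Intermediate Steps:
$M{\left(h,I \right)} = I + 2 h$ ($M{\left(h,I \right)} = \left(I + h\right) + h = I + 2 h$)
$F{\left(C,b \right)} = b$
$N{\left(f,n \right)} = -3$ ($N{\left(f,n \right)} = -8 + 5 = -3$)
$P{\left(a \right)} = a + a \left(2 - a\right)$
$M{\left(0,-1 \right)} z{\left(F{\left(R,-2 \right)} \right)} + P{\left(N{\left(-4,6 \right)} \right)} = \left(-1 + 2 \cdot 0\right) 11 - 3 \left(3 - -3\right) = \left(-1 + 0\right) 11 - 3 \left(3 + 3\right) = \left(-1\right) 11 - 18 = -11 - 18 = -29$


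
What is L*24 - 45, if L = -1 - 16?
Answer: -453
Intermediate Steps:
L = -17
L*24 - 45 = -17*24 - 45 = -408 - 45 = -453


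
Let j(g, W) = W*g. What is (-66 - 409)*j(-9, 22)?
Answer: 94050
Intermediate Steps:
(-66 - 409)*j(-9, 22) = (-66 - 409)*(22*(-9)) = -475*(-198) = 94050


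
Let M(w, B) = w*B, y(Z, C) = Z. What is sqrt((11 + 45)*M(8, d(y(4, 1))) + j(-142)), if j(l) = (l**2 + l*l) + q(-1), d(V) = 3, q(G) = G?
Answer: sqrt(41671) ≈ 204.13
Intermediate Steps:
j(l) = -1 + 2*l**2 (j(l) = (l**2 + l*l) - 1 = (l**2 + l**2) - 1 = 2*l**2 - 1 = -1 + 2*l**2)
M(w, B) = B*w
sqrt((11 + 45)*M(8, d(y(4, 1))) + j(-142)) = sqrt((11 + 45)*(3*8) + (-1 + 2*(-142)**2)) = sqrt(56*24 + (-1 + 2*20164)) = sqrt(1344 + (-1 + 40328)) = sqrt(1344 + 40327) = sqrt(41671)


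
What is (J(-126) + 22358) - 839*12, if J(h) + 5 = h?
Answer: 12159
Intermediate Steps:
J(h) = -5 + h
(J(-126) + 22358) - 839*12 = ((-5 - 126) + 22358) - 839*12 = (-131 + 22358) - 10068 = 22227 - 10068 = 12159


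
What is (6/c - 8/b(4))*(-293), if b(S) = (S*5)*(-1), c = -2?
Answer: 3809/5 ≈ 761.80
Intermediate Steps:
b(S) = -5*S (b(S) = (5*S)*(-1) = -5*S)
(6/c - 8/b(4))*(-293) = (6/(-2) - 8/((-5*4)))*(-293) = (6*(-½) - 8/(-20))*(-293) = (-3 - 8*(-1/20))*(-293) = (-3 + ⅖)*(-293) = -13/5*(-293) = 3809/5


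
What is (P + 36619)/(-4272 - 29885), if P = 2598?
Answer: -39217/34157 ≈ -1.1481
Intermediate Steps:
(P + 36619)/(-4272 - 29885) = (2598 + 36619)/(-4272 - 29885) = 39217/(-34157) = 39217*(-1/34157) = -39217/34157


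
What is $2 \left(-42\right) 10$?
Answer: $-840$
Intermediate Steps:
$2 \left(-42\right) 10 = \left(-84\right) 10 = -840$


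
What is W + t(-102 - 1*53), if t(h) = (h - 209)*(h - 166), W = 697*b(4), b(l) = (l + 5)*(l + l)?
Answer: 167028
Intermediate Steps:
b(l) = 2*l*(5 + l) (b(l) = (5 + l)*(2*l) = 2*l*(5 + l))
W = 50184 (W = 697*(2*4*(5 + 4)) = 697*(2*4*9) = 697*72 = 50184)
t(h) = (-209 + h)*(-166 + h)
W + t(-102 - 1*53) = 50184 + (34694 + (-102 - 1*53)² - 375*(-102 - 1*53)) = 50184 + (34694 + (-102 - 53)² - 375*(-102 - 53)) = 50184 + (34694 + (-155)² - 375*(-155)) = 50184 + (34694 + 24025 + 58125) = 50184 + 116844 = 167028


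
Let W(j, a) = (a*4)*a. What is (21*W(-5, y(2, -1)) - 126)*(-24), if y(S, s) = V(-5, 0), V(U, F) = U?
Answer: -47376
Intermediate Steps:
y(S, s) = -5
W(j, a) = 4*a**2 (W(j, a) = (4*a)*a = 4*a**2)
(21*W(-5, y(2, -1)) - 126)*(-24) = (21*(4*(-5)**2) - 126)*(-24) = (21*(4*25) - 126)*(-24) = (21*100 - 126)*(-24) = (2100 - 126)*(-24) = 1974*(-24) = -47376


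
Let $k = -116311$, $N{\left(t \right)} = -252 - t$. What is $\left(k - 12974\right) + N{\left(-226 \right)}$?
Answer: $-129311$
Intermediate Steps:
$\left(k - 12974\right) + N{\left(-226 \right)} = \left(-116311 - 12974\right) - 26 = -129285 + \left(-252 + 226\right) = -129285 - 26 = -129311$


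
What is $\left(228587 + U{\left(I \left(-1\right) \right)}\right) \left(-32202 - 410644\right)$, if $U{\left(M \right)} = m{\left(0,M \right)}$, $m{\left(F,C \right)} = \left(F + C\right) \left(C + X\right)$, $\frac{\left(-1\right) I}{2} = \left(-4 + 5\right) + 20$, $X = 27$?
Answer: $-102512206310$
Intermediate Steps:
$I = -42$ ($I = - 2 \left(\left(-4 + 5\right) + 20\right) = - 2 \left(1 + 20\right) = \left(-2\right) 21 = -42$)
$m{\left(F,C \right)} = \left(27 + C\right) \left(C + F\right)$ ($m{\left(F,C \right)} = \left(F + C\right) \left(C + 27\right) = \left(C + F\right) \left(27 + C\right) = \left(27 + C\right) \left(C + F\right)$)
$U{\left(M \right)} = M^{2} + 27 M$ ($U{\left(M \right)} = M^{2} + 27 M + 27 \cdot 0 + M 0 = M^{2} + 27 M + 0 + 0 = M^{2} + 27 M$)
$\left(228587 + U{\left(I \left(-1\right) \right)}\right) \left(-32202 - 410644\right) = \left(228587 + \left(-42\right) \left(-1\right) \left(27 - -42\right)\right) \left(-32202 - 410644\right) = \left(228587 + 42 \left(27 + 42\right)\right) \left(-442846\right) = \left(228587 + 42 \cdot 69\right) \left(-442846\right) = \left(228587 + 2898\right) \left(-442846\right) = 231485 \left(-442846\right) = -102512206310$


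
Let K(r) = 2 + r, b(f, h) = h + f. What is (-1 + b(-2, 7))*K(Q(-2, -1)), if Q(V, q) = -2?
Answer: 0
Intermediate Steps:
b(f, h) = f + h
(-1 + b(-2, 7))*K(Q(-2, -1)) = (-1 + (-2 + 7))*(2 - 2) = (-1 + 5)*0 = 4*0 = 0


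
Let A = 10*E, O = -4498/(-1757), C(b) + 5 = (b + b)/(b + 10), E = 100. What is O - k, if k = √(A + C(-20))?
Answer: 4498/1757 - 3*√111 ≈ -29.047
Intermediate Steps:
C(b) = -5 + 2*b/(10 + b) (C(b) = -5 + (b + b)/(b + 10) = -5 + (2*b)/(10 + b) = -5 + 2*b/(10 + b))
O = 4498/1757 (O = -4498*(-1/1757) = 4498/1757 ≈ 2.5600)
A = 1000 (A = 10*100 = 1000)
k = 3*√111 (k = √(1000 + (-50 - 3*(-20))/(10 - 20)) = √(1000 + (-50 + 60)/(-10)) = √(1000 - ⅒*10) = √(1000 - 1) = √999 = 3*√111 ≈ 31.607)
O - k = 4498/1757 - 3*√111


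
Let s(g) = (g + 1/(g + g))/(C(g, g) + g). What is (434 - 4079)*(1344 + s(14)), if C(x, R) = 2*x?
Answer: -1920838455/392 ≈ -4.9001e+6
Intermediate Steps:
s(g) = (g + 1/(2*g))/(3*g) (s(g) = (g + 1/(g + g))/(2*g + g) = (g + 1/(2*g))/((3*g)) = (g + 1/(2*g))*(1/(3*g)) = (g + 1/(2*g))/(3*g))
(434 - 4079)*(1344 + s(14)) = (434 - 4079)*(1344 + (⅓ + (⅙)/14²)) = -3645*(1344 + (⅓ + (⅙)*(1/196))) = -3645*(1344 + (⅓ + 1/1176)) = -3645*(1344 + 131/392) = -3645*526979/392 = -1920838455/392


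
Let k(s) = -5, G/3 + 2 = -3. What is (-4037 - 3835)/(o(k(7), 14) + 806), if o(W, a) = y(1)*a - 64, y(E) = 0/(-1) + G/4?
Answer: -15744/1379 ≈ -11.417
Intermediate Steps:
G = -15 (G = -6 + 3*(-3) = -6 - 9 = -15)
y(E) = -15/4 (y(E) = 0/(-1) - 15/4 = 0*(-1) - 15*1/4 = 0 - 15/4 = -15/4)
o(W, a) = -64 - 15*a/4 (o(W, a) = -15*a/4 - 64 = -64 - 15*a/4)
(-4037 - 3835)/(o(k(7), 14) + 806) = (-4037 - 3835)/((-64 - 15/4*14) + 806) = -7872/((-64 - 105/2) + 806) = -7872/(-233/2 + 806) = -7872/1379/2 = -7872*2/1379 = -15744/1379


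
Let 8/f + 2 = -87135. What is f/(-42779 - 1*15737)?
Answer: 2/1274727173 ≈ 1.5690e-9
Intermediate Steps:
f = -8/87137 (f = 8/(-2 - 87135) = 8/(-87137) = 8*(-1/87137) = -8/87137 ≈ -9.1809e-5)
f/(-42779 - 1*15737) = -8/(87137*(-42779 - 1*15737)) = -8/(87137*(-42779 - 15737)) = -8/87137/(-58516) = -8/87137*(-1/58516) = 2/1274727173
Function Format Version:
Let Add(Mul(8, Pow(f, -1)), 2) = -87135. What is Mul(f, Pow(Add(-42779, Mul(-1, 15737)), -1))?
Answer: Rational(2, 1274727173) ≈ 1.5690e-9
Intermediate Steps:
f = Rational(-8, 87137) (f = Mul(8, Pow(Add(-2, -87135), -1)) = Mul(8, Pow(-87137, -1)) = Mul(8, Rational(-1, 87137)) = Rational(-8, 87137) ≈ -9.1809e-5)
Mul(f, Pow(Add(-42779, Mul(-1, 15737)), -1)) = Mul(Rational(-8, 87137), Pow(Add(-42779, Mul(-1, 15737)), -1)) = Mul(Rational(-8, 87137), Pow(Add(-42779, -15737), -1)) = Mul(Rational(-8, 87137), Pow(-58516, -1)) = Mul(Rational(-8, 87137), Rational(-1, 58516)) = Rational(2, 1274727173)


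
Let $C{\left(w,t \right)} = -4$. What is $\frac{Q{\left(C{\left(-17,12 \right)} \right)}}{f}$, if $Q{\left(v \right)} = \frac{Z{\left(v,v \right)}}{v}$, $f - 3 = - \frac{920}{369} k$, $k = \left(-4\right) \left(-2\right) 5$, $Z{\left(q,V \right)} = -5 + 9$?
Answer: $\frac{369}{35693} \approx 0.010338$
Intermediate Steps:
$Z{\left(q,V \right)} = 4$
$k = 40$ ($k = 8 \cdot 5 = 40$)
$f = - \frac{35693}{369}$ ($f = 3 + - \frac{920}{369} \cdot 40 = 3 + \left(-920\right) \frac{1}{369} \cdot 40 = 3 - \frac{36800}{369} = - \frac{35693}{369} \approx -96.729$)
$Q{\left(v \right)} = \frac{4}{v}$
$\frac{Q{\left(C{\left(-17,12 \right)} \right)}}{f} = \frac{4 \frac{1}{-4}}{- \frac{35693}{369}} = 4 \left(- \frac{1}{4}\right) \left(- \frac{369}{35693}\right) = \left(-1\right) \left(- \frac{369}{35693}\right) = \frac{369}{35693}$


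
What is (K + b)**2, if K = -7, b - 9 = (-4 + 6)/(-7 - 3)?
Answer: 81/25 ≈ 3.2400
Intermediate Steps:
b = 44/5 (b = 9 + (-4 + 6)/(-7 - 3) = 9 + 2/(-10) = 9 + 2*(-1/10) = 9 - 1/5 = 44/5 ≈ 8.8000)
(K + b)**2 = (-7 + 44/5)**2 = (9/5)**2 = 81/25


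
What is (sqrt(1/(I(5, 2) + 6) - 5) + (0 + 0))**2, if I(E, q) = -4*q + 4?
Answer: -9/2 ≈ -4.5000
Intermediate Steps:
I(E, q) = 4 - 4*q
(sqrt(1/(I(5, 2) + 6) - 5) + (0 + 0))**2 = (sqrt(1/((4 - 4*2) + 6) - 5) + (0 + 0))**2 = (sqrt(1/((4 - 8) + 6) - 5) + 0)**2 = (sqrt(1/(-4 + 6) - 5) + 0)**2 = (sqrt(1/2 - 5) + 0)**2 = (sqrt(-9/2) + 0)**2 = (3*I*sqrt(2)/2 + 0)**2 = (3*I*sqrt(2)/2)**2 = -9/2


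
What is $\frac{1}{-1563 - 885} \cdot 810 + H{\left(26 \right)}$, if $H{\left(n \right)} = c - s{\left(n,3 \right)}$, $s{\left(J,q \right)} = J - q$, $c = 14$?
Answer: $- \frac{1269}{136} \approx -9.3309$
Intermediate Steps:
$H{\left(n \right)} = 17 - n$ ($H{\left(n \right)} = 14 - \left(n - 3\right) = 14 - \left(-3 + n\right) = 17 - n$)
$\frac{1}{-1563 - 885} \cdot 810 + H{\left(26 \right)} = \frac{1}{-1563 - 885} \cdot 810 + \left(17 - 26\right) = \frac{1}{-2448} \cdot 810 + \left(17 - 26\right) = \left(- \frac{1}{2448}\right) 810 - 9 = - \frac{45}{136} - 9 = - \frac{1269}{136}$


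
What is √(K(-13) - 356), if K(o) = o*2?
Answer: I*√382 ≈ 19.545*I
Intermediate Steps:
K(o) = 2*o
√(K(-13) - 356) = √(2*(-13) - 356) = √(-26 - 356) = √(-382) = I*√382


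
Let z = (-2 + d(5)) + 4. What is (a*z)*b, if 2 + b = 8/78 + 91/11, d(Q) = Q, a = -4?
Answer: -76580/429 ≈ -178.51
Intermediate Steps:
z = 7 (z = (-2 + 5) + 4 = 3 + 4 = 7)
b = 2735/429 (b = -2 + (8/78 + 91/11) = -2 + (8*(1/78) + 91*(1/11)) = -2 + (4/39 + 91/11) = -2 + 3593/429 = 2735/429 ≈ 6.3753)
(a*z)*b = -4*7*(2735/429) = -28*2735/429 = -76580/429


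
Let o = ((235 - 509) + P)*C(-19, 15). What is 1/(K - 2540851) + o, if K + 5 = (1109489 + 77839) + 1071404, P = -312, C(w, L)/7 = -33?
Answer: 38189997383/282124 ≈ 1.3537e+5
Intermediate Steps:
C(w, L) = -231 (C(w, L) = 7*(-33) = -231)
K = 2258727 (K = -5 + ((1109489 + 77839) + 1071404) = -5 + (1187328 + 1071404) = -5 + 2258732 = 2258727)
o = 135366 (o = ((235 - 509) - 312)*(-231) = (-274 - 312)*(-231) = -586*(-231) = 135366)
1/(K - 2540851) + o = 1/(2258727 - 2540851) + 135366 = 1/(-282124) + 135366 = -1/282124 + 135366 = 38189997383/282124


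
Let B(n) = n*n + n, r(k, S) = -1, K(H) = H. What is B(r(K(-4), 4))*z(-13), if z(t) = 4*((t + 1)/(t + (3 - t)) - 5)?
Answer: 0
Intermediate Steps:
B(n) = n + n² (B(n) = n² + n = n + n²)
z(t) = -56/3 + 4*t/3 (z(t) = 4*((1 + t)/3 - 5) = 4*((1 + t)*(⅓) - 5) = 4*((⅓ + t/3) - 5) = 4*(-14/3 + t/3) = -56/3 + 4*t/3)
B(r(K(-4), 4))*z(-13) = (-(1 - 1))*(-56/3 + (4/3)*(-13)) = (-1*0)*(-56/3 - 52/3) = 0*(-36) = 0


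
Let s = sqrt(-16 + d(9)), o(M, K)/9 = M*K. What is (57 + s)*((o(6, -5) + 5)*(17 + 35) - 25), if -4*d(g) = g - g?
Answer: -786885 - 55220*I ≈ -7.8689e+5 - 55220.0*I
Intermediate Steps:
d(g) = 0 (d(g) = -(g - g)/4 = -1/4*0 = 0)
o(M, K) = 9*K*M (o(M, K) = 9*(M*K) = 9*(K*M) = 9*K*M)
s = 4*I (s = sqrt(-16 + 0) = sqrt(-16) = 4*I ≈ 4.0*I)
(57 + s)*((o(6, -5) + 5)*(17 + 35) - 25) = (57 + 4*I)*((9*(-5)*6 + 5)*(17 + 35) - 25) = (57 + 4*I)*((-270 + 5)*52 - 25) = (57 + 4*I)*(-265*52 - 25) = (57 + 4*I)*(-13780 - 25) = (57 + 4*I)*(-13805) = -786885 - 55220*I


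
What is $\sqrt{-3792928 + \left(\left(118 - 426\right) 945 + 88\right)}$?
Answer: $10 i \sqrt{40839} \approx 2020.9 i$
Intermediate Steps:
$\sqrt{-3792928 + \left(\left(118 - 426\right) 945 + 88\right)} = \sqrt{-3792928 + \left(\left(-308\right) 945 + 88\right)} = \sqrt{-3792928 + \left(-291060 + 88\right)} = \sqrt{-3792928 - 290972} = \sqrt{-4083900} = 10 i \sqrt{40839}$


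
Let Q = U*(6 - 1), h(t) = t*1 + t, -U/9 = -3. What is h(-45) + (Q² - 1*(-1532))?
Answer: 19667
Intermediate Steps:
U = 27 (U = -9*(-3) = 27)
h(t) = 2*t (h(t) = t + t = 2*t)
Q = 135 (Q = 27*(6 - 1) = 27*5 = 135)
h(-45) + (Q² - 1*(-1532)) = 2*(-45) + (135² - 1*(-1532)) = -90 + (18225 + 1532) = -90 + 19757 = 19667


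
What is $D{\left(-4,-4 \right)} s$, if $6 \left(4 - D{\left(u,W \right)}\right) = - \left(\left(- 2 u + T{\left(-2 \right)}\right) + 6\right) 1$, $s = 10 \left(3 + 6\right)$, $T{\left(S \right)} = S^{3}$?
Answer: $450$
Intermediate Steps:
$s = 90$ ($s = 10 \cdot 9 = 90$)
$D{\left(u,W \right)} = \frac{11}{3} - \frac{u}{3}$ ($D{\left(u,W \right)} = 4 - \frac{\left(-1\right) \left(\left(- 2 u + \left(-2\right)^{3}\right) + 6\right) 1}{6} = 4 - \frac{\left(-1\right) \left(\left(- 2 u - 8\right) + 6\right) 1}{6} = 4 - \frac{\left(-1\right) \left(\left(-8 - 2 u\right) + 6\right) 1}{6} = 4 - \frac{\left(-1\right) \left(-2 - 2 u\right) 1}{6} = 4 - \frac{\left(-1\right) \left(-2 - 2 u\right)}{6} = 4 - \frac{2 + 2 u}{6} = 4 - \left(\frac{1}{3} + \frac{u}{3}\right) = \frac{11}{3} - \frac{u}{3}$)
$D{\left(-4,-4 \right)} s = \left(\frac{11}{3} - - \frac{4}{3}\right) 90 = \left(\frac{11}{3} + \frac{4}{3}\right) 90 = 5 \cdot 90 = 450$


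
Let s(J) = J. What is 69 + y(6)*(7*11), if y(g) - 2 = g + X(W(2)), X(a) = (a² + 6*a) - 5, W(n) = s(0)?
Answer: 300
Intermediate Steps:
W(n) = 0
X(a) = -5 + a² + 6*a
y(g) = -3 + g (y(g) = 2 + (g + (-5 + 0² + 6*0)) = 2 + (g + (-5 + 0 + 0)) = 2 + (g - 5) = 2 + (-5 + g) = -3 + g)
69 + y(6)*(7*11) = 69 + (-3 + 6)*(7*11) = 69 + 3*77 = 69 + 231 = 300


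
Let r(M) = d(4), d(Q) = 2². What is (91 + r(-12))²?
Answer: 9025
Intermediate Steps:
d(Q) = 4
r(M) = 4
(91 + r(-12))² = (91 + 4)² = 95² = 9025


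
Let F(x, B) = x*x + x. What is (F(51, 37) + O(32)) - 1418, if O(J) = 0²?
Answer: 1234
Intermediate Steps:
F(x, B) = x + x² (F(x, B) = x² + x = x + x²)
O(J) = 0
(F(51, 37) + O(32)) - 1418 = (51*(1 + 51) + 0) - 1418 = (51*52 + 0) - 1418 = (2652 + 0) - 1418 = 2652 - 1418 = 1234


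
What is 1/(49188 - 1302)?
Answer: 1/47886 ≈ 2.0883e-5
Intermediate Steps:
1/(49188 - 1302) = 1/47886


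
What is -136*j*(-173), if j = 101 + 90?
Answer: 4493848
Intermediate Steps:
j = 191
-136*j*(-173) = -136*191*(-173) = -25976*(-173) = 4493848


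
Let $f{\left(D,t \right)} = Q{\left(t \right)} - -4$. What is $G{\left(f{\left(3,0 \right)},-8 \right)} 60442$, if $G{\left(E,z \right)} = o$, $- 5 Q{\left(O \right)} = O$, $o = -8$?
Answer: $-483536$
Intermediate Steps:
$Q{\left(O \right)} = - \frac{O}{5}$
$f{\left(D,t \right)} = 4 - \frac{t}{5}$ ($f{\left(D,t \right)} = - \frac{t}{5} - -4 = - \frac{t}{5} + 4 = 4 - \frac{t}{5}$)
$G{\left(E,z \right)} = -8$
$G{\left(f{\left(3,0 \right)},-8 \right)} 60442 = \left(-8\right) 60442 = -483536$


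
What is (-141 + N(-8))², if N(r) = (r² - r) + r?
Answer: 5929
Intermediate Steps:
N(r) = r²
(-141 + N(-8))² = (-141 + (-8)²)² = (-141 + 64)² = (-77)² = 5929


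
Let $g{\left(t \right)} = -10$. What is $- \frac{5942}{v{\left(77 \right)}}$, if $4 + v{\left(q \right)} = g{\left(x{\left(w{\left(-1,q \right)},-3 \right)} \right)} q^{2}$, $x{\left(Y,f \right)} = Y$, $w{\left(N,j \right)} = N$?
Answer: $\frac{2971}{29647} \approx 0.10021$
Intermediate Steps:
$v{\left(q \right)} = -4 - 10 q^{2}$
$- \frac{5942}{v{\left(77 \right)}} = - \frac{5942}{-4 - 10 \cdot 77^{2}} = - \frac{5942}{-4 - 59290} = - \frac{5942}{-59294} = \left(-5942\right) \left(- \frac{1}{59294}\right) = \frac{2971}{29647}$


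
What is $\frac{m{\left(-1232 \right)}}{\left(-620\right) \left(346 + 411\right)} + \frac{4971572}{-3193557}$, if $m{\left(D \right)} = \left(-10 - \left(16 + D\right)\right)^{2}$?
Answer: $- \frac{1744545467833}{374716010595} \approx -4.6556$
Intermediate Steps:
$m{\left(D \right)} = \left(-26 - D\right)^{2}$
$\frac{m{\left(-1232 \right)}}{\left(-620\right) \left(346 + 411\right)} + \frac{4971572}{-3193557} = \frac{\left(26 - 1232\right)^{2}}{\left(-620\right) \left(346 + 411\right)} + \frac{4971572}{-3193557} = \frac{\left(-1206\right)^{2}}{\left(-620\right) 757} + 4971572 \left(- \frac{1}{3193557}\right) = \frac{1454436}{-469340} - \frac{4971572}{3193557} = 1454436 \left(- \frac{1}{469340}\right) - \frac{4971572}{3193557} = - \frac{363609}{117335} - \frac{4971572}{3193557} = - \frac{1744545467833}{374716010595}$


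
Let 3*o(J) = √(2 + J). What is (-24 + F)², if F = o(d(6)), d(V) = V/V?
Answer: (72 - √3)²/9 ≈ 548.62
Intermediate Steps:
d(V) = 1
o(J) = √(2 + J)/3
F = √3/3 (F = √(2 + 1)/3 = √3/3 ≈ 0.57735)
(-24 + F)² = (-24 + √3/3)²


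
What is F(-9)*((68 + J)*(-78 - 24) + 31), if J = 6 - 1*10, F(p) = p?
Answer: 58473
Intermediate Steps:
J = -4 (J = 6 - 10 = -4)
F(-9)*((68 + J)*(-78 - 24) + 31) = -9*((68 - 4)*(-78 - 24) + 31) = -9*(64*(-102) + 31) = -9*(-6528 + 31) = -9*(-6497) = 58473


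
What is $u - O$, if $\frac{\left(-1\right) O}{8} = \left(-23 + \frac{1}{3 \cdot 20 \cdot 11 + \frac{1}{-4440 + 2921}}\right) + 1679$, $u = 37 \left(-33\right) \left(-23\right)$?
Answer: $\frac{41435951561}{1002539} \approx 41331.0$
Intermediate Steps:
$u = 28083$ ($u = \left(-1221\right) \left(-23\right) = 28083$)
$O = - \frac{13281648824}{1002539}$ ($O = - 8 \left(\left(-23 + \frac{1}{3 \cdot 20 \cdot 11 + \frac{1}{-4440 + 2921}}\right) + 1679\right) = - 8 \left(\left(-23 + \frac{1}{60 \cdot 11 + \frac{1}{-1519}}\right) + 1679\right) = - 8 \left(\left(-23 + \frac{1}{660 - \frac{1}{1519}}\right) + 1679\right) = - 8 \left(\left(-23 + \frac{1}{\frac{1002539}{1519}}\right) + 1679\right) = - 8 \left(\left(-23 + \frac{1519}{1002539}\right) + 1679\right) = - 8 \left(- \frac{23056878}{1002539} + 1679\right) = \left(-8\right) \frac{1660206103}{1002539} = - \frac{13281648824}{1002539} \approx -13248.0$)
$u - O = 28083 - - \frac{13281648824}{1002539} = 28083 + \frac{13281648824}{1002539} = \frac{41435951561}{1002539}$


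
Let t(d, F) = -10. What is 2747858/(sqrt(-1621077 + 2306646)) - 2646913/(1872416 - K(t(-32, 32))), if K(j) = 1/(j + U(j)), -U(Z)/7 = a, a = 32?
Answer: -619377642/438145345 + 2747858*sqrt(685569)/685569 ≈ 3317.3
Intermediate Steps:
U(Z) = -224 (U(Z) = -7*32 = -224)
K(j) = 1/(-224 + j) (K(j) = 1/(j - 224) = 1/(-224 + j))
2747858/(sqrt(-1621077 + 2306646)) - 2646913/(1872416 - K(t(-32, 32))) = 2747858/(sqrt(-1621077 + 2306646)) - 2646913/(1872416 - 1/(-224 - 10)) = 2747858/(sqrt(685569)) - 2646913/(1872416 - 1/(-234)) = 2747858*(sqrt(685569)/685569) - 2646913/(1872416 - 1*(-1/234)) = 2747858*sqrt(685569)/685569 - 2646913/(1872416 + 1/234) = 2747858*sqrt(685569)/685569 - 2646913/438145345/234 = 2747858*sqrt(685569)/685569 - 2646913*234/438145345 = 2747858*sqrt(685569)/685569 - 619377642/438145345 = -619377642/438145345 + 2747858*sqrt(685569)/685569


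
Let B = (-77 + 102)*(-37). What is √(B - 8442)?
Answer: I*√9367 ≈ 96.783*I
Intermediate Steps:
B = -925 (B = 25*(-37) = -925)
√(B - 8442) = √(-925 - 8442) = √(-9367) = I*√9367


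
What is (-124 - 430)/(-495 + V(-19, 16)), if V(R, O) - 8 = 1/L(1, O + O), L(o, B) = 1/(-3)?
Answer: 277/245 ≈ 1.1306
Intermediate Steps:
L(o, B) = -⅓
V(R, O) = 5 (V(R, O) = 8 + 1/(-⅓) = 8 - 3 = 5)
(-124 - 430)/(-495 + V(-19, 16)) = (-124 - 430)/(-495 + 5) = -554/(-490) = -554*(-1/490) = 277/245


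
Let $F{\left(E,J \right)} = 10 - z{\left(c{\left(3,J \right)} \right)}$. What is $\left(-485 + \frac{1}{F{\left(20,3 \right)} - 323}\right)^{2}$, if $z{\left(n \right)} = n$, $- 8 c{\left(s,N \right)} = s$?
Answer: $\frac{1471352018049}{6255001} \approx 2.3523 \cdot 10^{5}$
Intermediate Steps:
$c{\left(s,N \right)} = - \frac{s}{8}$
$F{\left(E,J \right)} = \frac{83}{8}$ ($F{\left(E,J \right)} = 10 - \left(- \frac{1}{8}\right) 3 = 10 - - \frac{3}{8} = 10 + \frac{3}{8} = \frac{83}{8}$)
$\left(-485 + \frac{1}{F{\left(20,3 \right)} - 323}\right)^{2} = \left(-485 + \frac{1}{\frac{83}{8} - 323}\right)^{2} = \left(-485 + \frac{1}{- \frac{2501}{8}}\right)^{2} = \left(-485 - \frac{8}{2501}\right)^{2} = \left(- \frac{1212993}{2501}\right)^{2} = \frac{1471352018049}{6255001}$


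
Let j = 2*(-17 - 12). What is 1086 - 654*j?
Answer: 39018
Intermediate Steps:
j = -58 (j = 2*(-29) = -58)
1086 - 654*j = 1086 - 654*(-58) = 1086 + 37932 = 39018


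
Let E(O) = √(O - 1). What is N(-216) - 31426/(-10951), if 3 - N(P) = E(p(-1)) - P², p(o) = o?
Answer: 510994135/10951 - I*√2 ≈ 46662.0 - 1.4142*I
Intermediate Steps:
E(O) = √(-1 + O)
N(P) = 3 + P² - I*√2 (N(P) = 3 - (√(-1 - 1) - P²) = 3 - (√(-2) - P²) = 3 - (I*√2 - P²) = 3 - (-P² + I*√2) = 3 + (P² - I*√2) = 3 + P² - I*√2)
N(-216) - 31426/(-10951) = (3 + (-216)² - I*√2) - 31426/(-10951) = (3 + 46656 - I*√2) - 31426*(-1/10951) = (46659 - I*√2) + 31426/10951 = 510994135/10951 - I*√2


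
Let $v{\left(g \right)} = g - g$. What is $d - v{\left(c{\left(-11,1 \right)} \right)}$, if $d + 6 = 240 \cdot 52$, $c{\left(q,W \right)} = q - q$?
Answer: $12474$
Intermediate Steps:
$c{\left(q,W \right)} = 0$
$v{\left(g \right)} = 0$
$d = 12474$ ($d = -6 + 240 \cdot 52 = -6 + 12480 = 12474$)
$d - v{\left(c{\left(-11,1 \right)} \right)} = 12474 - 0 = 12474 + 0 = 12474$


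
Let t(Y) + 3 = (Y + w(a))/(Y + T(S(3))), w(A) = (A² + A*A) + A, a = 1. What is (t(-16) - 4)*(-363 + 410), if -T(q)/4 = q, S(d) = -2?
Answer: -2021/8 ≈ -252.63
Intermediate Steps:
T(q) = -4*q
w(A) = A + 2*A² (w(A) = (A² + A²) + A = 2*A² + A = A + 2*A²)
t(Y) = -3 + (3 + Y)/(8 + Y) (t(Y) = -3 + (Y + 1*(1 + 2*1))/(Y - 4*(-2)) = -3 + (Y + 1*(1 + 2))/(Y + 8) = -3 + (Y + 1*3)/(8 + Y) = -3 + (Y + 3)/(8 + Y) = -3 + (3 + Y)/(8 + Y))
(t(-16) - 4)*(-363 + 410) = ((-21 - 2*(-16))/(8 - 16) - 4)*(-363 + 410) = ((-21 + 32)/(-8) - 4)*47 = (-⅛*11 - 4)*47 = (-11/8 - 4)*47 = -43/8*47 = -2021/8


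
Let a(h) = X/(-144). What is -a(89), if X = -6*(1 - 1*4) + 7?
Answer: 25/144 ≈ 0.17361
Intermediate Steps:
X = 25 (X = -6*(1 - 4) + 7 = -6*(-3) + 7 = 18 + 7 = 25)
a(h) = -25/144 (a(h) = 25/(-144) = 25*(-1/144) = -25/144)
-a(89) = -1*(-25/144) = 25/144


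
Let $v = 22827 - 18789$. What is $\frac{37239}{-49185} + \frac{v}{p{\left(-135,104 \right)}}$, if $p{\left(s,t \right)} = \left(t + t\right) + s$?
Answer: $\frac{65296861}{1196835} \approx 54.558$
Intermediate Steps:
$p{\left(s,t \right)} = s + 2 t$ ($p{\left(s,t \right)} = 2 t + s = s + 2 t$)
$v = 4038$ ($v = 22827 - 18789 = 4038$)
$\frac{37239}{-49185} + \frac{v}{p{\left(-135,104 \right)}} = \frac{37239}{-49185} + \frac{4038}{-135 + 2 \cdot 104} = 37239 \left(- \frac{1}{49185}\right) + \frac{4038}{-135 + 208} = - \frac{12413}{16395} + \frac{4038}{73} = \frac{65296861}{1196835}$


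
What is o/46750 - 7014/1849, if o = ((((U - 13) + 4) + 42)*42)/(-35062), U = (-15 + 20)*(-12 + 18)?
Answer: -5748496235727/1515392788250 ≈ -3.7934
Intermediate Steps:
U = 30 (U = 5*6 = 30)
o = -1323/17531 (o = ((((30 - 13) + 4) + 42)*42)/(-35062) = (((17 + 4) + 42)*42)*(-1/35062) = ((21 + 42)*42)*(-1/35062) = (63*42)*(-1/35062) = 2646*(-1/35062) = -1323/17531 ≈ -0.075466)
o/46750 - 7014/1849 = -1323/17531/46750 - 7014/1849 = -1323/17531*1/46750 - 7014*1/1849 = -1323/819574250 - 7014/1849 = -5748496235727/1515392788250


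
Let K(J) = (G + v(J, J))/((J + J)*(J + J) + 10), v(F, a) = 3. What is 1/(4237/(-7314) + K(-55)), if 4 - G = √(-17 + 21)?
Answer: -4428627/2563675 ≈ -1.7275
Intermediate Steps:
G = 2 (G = 4 - √(-17 + 21) = 4 - √4 = 4 - 1*2 = 4 - 2 = 2)
K(J) = 5/(10 + 4*J²) (K(J) = (2 + 3)/((J + J)*(J + J) + 10) = 5/((2*J)*(2*J) + 10) = 5/(4*J² + 10) = 5/(10 + 4*J²))
1/(4237/(-7314) + K(-55)) = 1/(4237/(-7314) + 5/(2*(5 + 2*(-55)²))) = 1/(4237*(-1/7314) + 5/(2*(5 + 2*3025))) = 1/(-4237/7314 + 5/(2*(5 + 6050))) = 1/(-4237/7314 + (5/2)/6055) = 1/(-4237/7314 + (5/2)*(1/6055)) = 1/(-4237/7314 + 1/2422) = 1/(-2563675/4428627) = -4428627/2563675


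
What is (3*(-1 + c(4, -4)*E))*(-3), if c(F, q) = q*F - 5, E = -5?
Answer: -936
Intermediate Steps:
c(F, q) = -5 + F*q (c(F, q) = F*q - 5 = -5 + F*q)
(3*(-1 + c(4, -4)*E))*(-3) = (3*(-1 + (-5 + 4*(-4))*(-5)))*(-3) = (3*(-1 + (-5 - 16)*(-5)))*(-3) = (3*(-1 - 21*(-5)))*(-3) = (3*(-1 + 105))*(-3) = (3*104)*(-3) = 312*(-3) = -936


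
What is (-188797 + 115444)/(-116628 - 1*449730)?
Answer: 24451/188786 ≈ 0.12952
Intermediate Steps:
(-188797 + 115444)/(-116628 - 1*449730) = -73353/(-116628 - 449730) = -73353/(-566358) = -73353*(-1/566358) = 24451/188786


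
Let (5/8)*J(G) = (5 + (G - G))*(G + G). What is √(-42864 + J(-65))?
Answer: 56*I*√14 ≈ 209.53*I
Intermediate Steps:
J(G) = 16*G (J(G) = 8*((5 + (G - G))*(G + G))/5 = 8*((5 + 0)*(2*G))/5 = 8*(5*(2*G))/5 = 8*(10*G)/5 = 16*G)
√(-42864 + J(-65)) = √(-42864 + 16*(-65)) = √(-42864 - 1040) = √(-43904) = 56*I*√14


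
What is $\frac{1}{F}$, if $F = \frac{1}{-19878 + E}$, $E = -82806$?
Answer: $-102684$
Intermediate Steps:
$F = - \frac{1}{102684}$ ($F = \frac{1}{-19878 - 82806} = \frac{1}{-102684} = - \frac{1}{102684} \approx -9.7386 \cdot 10^{-6}$)
$\frac{1}{F} = \frac{1}{- \frac{1}{102684}} = -102684$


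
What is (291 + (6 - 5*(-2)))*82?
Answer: 25174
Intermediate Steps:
(291 + (6 - 5*(-2)))*82 = (291 + (6 + 10))*82 = (291 + 16)*82 = 307*82 = 25174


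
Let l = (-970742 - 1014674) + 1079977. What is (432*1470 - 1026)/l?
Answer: -211338/301813 ≈ -0.70023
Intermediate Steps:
l = -905439 (l = -1985416 + 1079977 = -905439)
(432*1470 - 1026)/l = (432*1470 - 1026)/(-905439) = (635040 - 1026)*(-1/905439) = 634014*(-1/905439) = -211338/301813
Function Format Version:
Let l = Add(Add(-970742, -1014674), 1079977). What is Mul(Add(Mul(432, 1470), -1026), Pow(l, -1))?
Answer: Rational(-211338, 301813) ≈ -0.70023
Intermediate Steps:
l = -905439 (l = Add(-1985416, 1079977) = -905439)
Mul(Add(Mul(432, 1470), -1026), Pow(l, -1)) = Mul(Add(Mul(432, 1470), -1026), Pow(-905439, -1)) = Mul(Add(635040, -1026), Rational(-1, 905439)) = Mul(634014, Rational(-1, 905439)) = Rational(-211338, 301813)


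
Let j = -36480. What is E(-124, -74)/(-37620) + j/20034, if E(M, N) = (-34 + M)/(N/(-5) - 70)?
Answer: -701466749/385213752 ≈ -1.8210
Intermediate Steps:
E(M, N) = (-34 + M)/(-70 - N/5) (E(M, N) = (-34 + M)/(N*(-⅕) - 70) = (-34 + M)/(-N/5 - 70) = (-34 + M)/(-70 - N/5))
E(-124, -74)/(-37620) + j/20034 = (5*(34 - 1*(-124))/(350 - 74))/(-37620) - 36480/20034 = (5*(34 + 124)/276)*(-1/37620) - 36480*1/20034 = (5*(1/276)*158)*(-1/37620) - 6080/3339 = (395/138)*(-1/37620) - 6080/3339 = -79/1038312 - 6080/3339 = -701466749/385213752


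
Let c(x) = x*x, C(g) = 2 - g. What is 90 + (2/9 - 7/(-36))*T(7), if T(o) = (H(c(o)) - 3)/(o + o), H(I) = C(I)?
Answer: 7435/84 ≈ 88.512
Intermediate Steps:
c(x) = x²
H(I) = 2 - I
T(o) = (-1 - o²)/(2*o) (T(o) = ((2 - o²) - 3)/(o + o) = (-1 - o²)/((2*o)) = (-1 - o²)*(1/(2*o)) = (-1 - o²)/(2*o))
90 + (2/9 - 7/(-36))*T(7) = 90 + (2/9 - 7/(-36))*((½)*(-1 - 1*7²)/7) = 90 + (2*(⅑) - 7*(-1/36))*((½)*(⅐)*(-1 - 1*49)) = 90 + (2/9 + 7/36)*((½)*(⅐)*(-1 - 49)) = 90 + 5*((½)*(⅐)*(-50))/12 = 90 + (5/12)*(-25/7) = 90 - 125/84 = 7435/84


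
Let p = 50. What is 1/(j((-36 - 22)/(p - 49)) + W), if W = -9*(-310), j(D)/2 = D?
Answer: 1/2674 ≈ 0.00037397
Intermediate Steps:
j(D) = 2*D
W = 2790
1/(j((-36 - 22)/(p - 49)) + W) = 1/(2*((-36 - 22)/(50 - 49)) + 2790) = 1/(2*(-58/1) + 2790) = 1/(2*(-58*1) + 2790) = 1/(2*(-58) + 2790) = 1/(-116 + 2790) = 1/2674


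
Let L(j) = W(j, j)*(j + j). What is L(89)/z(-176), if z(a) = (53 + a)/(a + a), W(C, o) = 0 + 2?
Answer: 125312/123 ≈ 1018.8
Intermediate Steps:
W(C, o) = 2
L(j) = 4*j (L(j) = 2*(j + j) = 2*(2*j) = 4*j)
z(a) = (53 + a)/(2*a) (z(a) = (53 + a)/((2*a)) = (53 + a)*(1/(2*a)) = (53 + a)/(2*a))
L(89)/z(-176) = (4*89)/(((½)*(53 - 176)/(-176))) = 356/(((½)*(-1/176)*(-123))) = 356/(123/352) = 356*(352/123) = 125312/123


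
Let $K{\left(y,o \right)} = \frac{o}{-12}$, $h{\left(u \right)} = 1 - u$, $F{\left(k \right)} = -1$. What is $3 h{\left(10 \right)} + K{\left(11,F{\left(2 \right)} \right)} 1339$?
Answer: $\frac{1015}{12} \approx 84.583$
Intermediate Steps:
$K{\left(y,o \right)} = - \frac{o}{12}$ ($K{\left(y,o \right)} = o \left(- \frac{1}{12}\right) = - \frac{o}{12}$)
$3 h{\left(10 \right)} + K{\left(11,F{\left(2 \right)} \right)} 1339 = 3 \left(1 - 10\right) + \left(- \frac{1}{12}\right) \left(-1\right) 1339 = 3 \left(1 - 10\right) + \frac{1}{12} \cdot 1339 = 3 \left(-9\right) + \frac{1339}{12} = -27 + \frac{1339}{12} = \frac{1015}{12}$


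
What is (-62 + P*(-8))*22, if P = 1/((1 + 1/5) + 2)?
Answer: -1419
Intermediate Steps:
P = 5/16 (P = 1/((1 + 1*(⅕)) + 2) = 1/((1 + ⅕) + 2) = 1/(6/5 + 2) = 1/(16/5) = 5/16 ≈ 0.31250)
(-62 + P*(-8))*22 = (-62 + (5/16)*(-8))*22 = (-62 - 5/2)*22 = -129/2*22 = -1419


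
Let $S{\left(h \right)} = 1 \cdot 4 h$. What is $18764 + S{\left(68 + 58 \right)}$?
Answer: $19268$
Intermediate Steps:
$S{\left(h \right)} = 4 h$
$18764 + S{\left(68 + 58 \right)} = 18764 + 4 \left(68 + 58\right) = 18764 + 4 \cdot 126 = 18764 + 504 = 19268$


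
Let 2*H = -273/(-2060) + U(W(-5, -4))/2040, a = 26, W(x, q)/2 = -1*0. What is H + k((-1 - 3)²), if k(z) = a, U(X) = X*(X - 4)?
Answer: 107393/4120 ≈ 26.066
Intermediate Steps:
W(x, q) = 0 (W(x, q) = 2*(-1*0) = 2*0 = 0)
U(X) = X*(-4 + X)
H = 273/4120 (H = (-273/(-2060) + (0*(-4 + 0))/2040)/2 = (-273*(-1/2060) + (0*(-4))*(1/2040))/2 = (273/2060 + 0*(1/2040))/2 = (273/2060 + 0)/2 = (½)*(273/2060) = 273/4120 ≈ 0.066262)
k(z) = 26
H + k((-1 - 3)²) = 273/4120 + 26 = 107393/4120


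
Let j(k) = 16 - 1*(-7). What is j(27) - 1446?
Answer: -1423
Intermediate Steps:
j(k) = 23 (j(k) = 16 + 7 = 23)
j(27) - 1446 = 23 - 1446 = -1423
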